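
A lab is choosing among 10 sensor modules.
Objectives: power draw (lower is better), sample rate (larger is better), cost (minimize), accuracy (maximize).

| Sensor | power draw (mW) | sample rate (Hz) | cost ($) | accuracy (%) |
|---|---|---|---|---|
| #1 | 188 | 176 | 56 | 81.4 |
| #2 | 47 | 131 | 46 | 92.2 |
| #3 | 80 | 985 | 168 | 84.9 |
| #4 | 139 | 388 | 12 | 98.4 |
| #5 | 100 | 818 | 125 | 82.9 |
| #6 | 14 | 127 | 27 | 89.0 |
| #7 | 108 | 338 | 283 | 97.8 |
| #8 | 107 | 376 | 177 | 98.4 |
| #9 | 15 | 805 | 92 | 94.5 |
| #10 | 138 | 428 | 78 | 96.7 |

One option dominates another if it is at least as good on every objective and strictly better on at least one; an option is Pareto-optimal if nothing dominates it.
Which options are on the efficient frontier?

#2, #3, #4, #5, #6, #8, #9, #10

#1: dominated by #4 (power draw 139≤188, sample rate 388≥176, cost 12≤56, accuracy 98.4≥81.4).
#2: not dominated.
#3: not dominated (best sample rate).
#4: not dominated (best cost).
#5: not dominated.
#6: not dominated (best power draw).
#7: dominated by #8 (power draw 107≤108, sample rate 376≥338, cost 177≤283, accuracy 98.4≥97.8).
#8: not dominated.
#9: not dominated.
#10: not dominated.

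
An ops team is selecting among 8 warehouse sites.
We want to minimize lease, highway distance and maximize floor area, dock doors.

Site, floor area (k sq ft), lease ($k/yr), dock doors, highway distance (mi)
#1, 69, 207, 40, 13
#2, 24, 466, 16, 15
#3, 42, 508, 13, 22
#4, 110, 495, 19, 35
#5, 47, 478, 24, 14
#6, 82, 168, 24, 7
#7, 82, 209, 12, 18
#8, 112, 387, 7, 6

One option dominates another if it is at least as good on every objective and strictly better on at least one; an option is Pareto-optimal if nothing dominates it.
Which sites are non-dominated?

#1: not dominated (best dock doors).
#2: dominated by #1 (floor area 69≥24, lease 207≤466, dock doors 40≥16, highway distance 13≤15).
#3: dominated by #1 (floor area 69≥42, lease 207≤508, dock doors 40≥13, highway distance 13≤22).
#4: not dominated.
#5: dominated by #1 (floor area 69≥47, lease 207≤478, dock doors 40≥24, highway distance 13≤14).
#6: not dominated (best lease).
#7: dominated by #6 (floor area 82≥82, lease 168≤209, dock doors 24≥12, highway distance 7≤18).
#8: not dominated (best floor area).

#1, #4, #6, #8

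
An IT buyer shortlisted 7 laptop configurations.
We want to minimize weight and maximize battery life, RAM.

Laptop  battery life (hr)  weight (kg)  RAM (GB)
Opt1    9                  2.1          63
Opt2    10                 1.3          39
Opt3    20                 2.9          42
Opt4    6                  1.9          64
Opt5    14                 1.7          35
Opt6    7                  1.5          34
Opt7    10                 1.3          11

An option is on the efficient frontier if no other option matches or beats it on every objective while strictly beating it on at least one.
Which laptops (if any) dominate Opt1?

Opt2: worse on RAM (39 vs 63).
Opt3: worse on weight (2.9 vs 2.1).
Opt4: worse on battery life (6 vs 9).
Opt5: worse on RAM (35 vs 63).
Opt6: worse on battery life (7 vs 9).
Opt7: worse on RAM (11 vs 63).
No option dominates Opt1.

none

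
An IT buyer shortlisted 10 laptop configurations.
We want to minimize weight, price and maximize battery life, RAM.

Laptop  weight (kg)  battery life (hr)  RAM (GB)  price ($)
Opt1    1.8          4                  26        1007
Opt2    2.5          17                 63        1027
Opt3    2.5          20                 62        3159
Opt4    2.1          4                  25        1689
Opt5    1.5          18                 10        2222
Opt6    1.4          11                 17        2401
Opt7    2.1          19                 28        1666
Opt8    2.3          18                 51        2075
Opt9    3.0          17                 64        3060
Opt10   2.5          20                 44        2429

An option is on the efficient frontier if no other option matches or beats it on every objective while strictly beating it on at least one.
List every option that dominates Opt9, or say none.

Opt1: worse on battery life (4 vs 17).
Opt2: worse on RAM (63 vs 64).
Opt3: worse on RAM (62 vs 64).
Opt4: worse on battery life (4 vs 17).
Opt5: worse on RAM (10 vs 64).
Opt6: worse on battery life (11 vs 17).
Opt7: worse on RAM (28 vs 64).
Opt8: worse on RAM (51 vs 64).
Opt10: worse on RAM (44 vs 64).
No option dominates Opt9.

none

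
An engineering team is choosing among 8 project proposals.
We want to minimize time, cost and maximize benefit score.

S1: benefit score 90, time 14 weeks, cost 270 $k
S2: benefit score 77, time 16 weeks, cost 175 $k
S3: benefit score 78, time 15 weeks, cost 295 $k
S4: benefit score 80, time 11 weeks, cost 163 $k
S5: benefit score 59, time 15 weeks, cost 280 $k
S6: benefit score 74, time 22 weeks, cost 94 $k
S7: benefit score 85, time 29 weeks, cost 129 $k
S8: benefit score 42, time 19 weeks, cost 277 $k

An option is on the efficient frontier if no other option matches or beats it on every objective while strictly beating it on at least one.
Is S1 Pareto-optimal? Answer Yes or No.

S2: worse on benefit score (77 vs 90).
S3: worse on benefit score (78 vs 90).
S4: worse on benefit score (80 vs 90).
S5: worse on benefit score (59 vs 90).
S6: worse on benefit score (74 vs 90).
S7: worse on benefit score (85 vs 90).
S8: worse on benefit score (42 vs 90).
No option is at least as good as S1 on every objective and strictly better on one.

Yes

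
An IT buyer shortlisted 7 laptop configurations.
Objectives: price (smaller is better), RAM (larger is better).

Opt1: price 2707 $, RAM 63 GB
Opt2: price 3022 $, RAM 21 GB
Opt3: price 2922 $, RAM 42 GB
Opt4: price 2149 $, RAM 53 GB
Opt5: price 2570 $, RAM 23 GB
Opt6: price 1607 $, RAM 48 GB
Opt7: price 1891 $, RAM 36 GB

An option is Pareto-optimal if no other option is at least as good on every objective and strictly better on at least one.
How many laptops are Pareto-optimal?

Opt1: not dominated (best RAM).
Opt2: dominated by Opt1 (price 2707≤3022, RAM 63≥21).
Opt3: dominated by Opt1 (price 2707≤2922, RAM 63≥42).
Opt4: not dominated.
Opt5: dominated by Opt4 (price 2149≤2570, RAM 53≥23).
Opt6: not dominated (best price).
Opt7: dominated by Opt6 (price 1607≤1891, RAM 48≥36).
Pareto-optimal: Opt1, Opt4, Opt6 → 3.

3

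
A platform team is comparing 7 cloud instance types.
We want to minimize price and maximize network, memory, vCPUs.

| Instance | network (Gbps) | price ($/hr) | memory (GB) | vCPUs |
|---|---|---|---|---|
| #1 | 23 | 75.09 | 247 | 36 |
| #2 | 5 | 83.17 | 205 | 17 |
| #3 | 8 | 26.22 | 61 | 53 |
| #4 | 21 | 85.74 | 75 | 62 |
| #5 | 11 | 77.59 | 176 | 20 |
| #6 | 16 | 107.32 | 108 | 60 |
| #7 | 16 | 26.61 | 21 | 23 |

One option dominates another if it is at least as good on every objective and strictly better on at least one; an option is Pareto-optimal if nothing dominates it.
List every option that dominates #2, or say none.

#1: network 23≥5, price 75.09≤83.17, memory 247≥205, vCPUs 36≥17 — dominates #2.
Others (#3, #4, #5, #6, #7) are each worse than #2 on at least one objective.

#1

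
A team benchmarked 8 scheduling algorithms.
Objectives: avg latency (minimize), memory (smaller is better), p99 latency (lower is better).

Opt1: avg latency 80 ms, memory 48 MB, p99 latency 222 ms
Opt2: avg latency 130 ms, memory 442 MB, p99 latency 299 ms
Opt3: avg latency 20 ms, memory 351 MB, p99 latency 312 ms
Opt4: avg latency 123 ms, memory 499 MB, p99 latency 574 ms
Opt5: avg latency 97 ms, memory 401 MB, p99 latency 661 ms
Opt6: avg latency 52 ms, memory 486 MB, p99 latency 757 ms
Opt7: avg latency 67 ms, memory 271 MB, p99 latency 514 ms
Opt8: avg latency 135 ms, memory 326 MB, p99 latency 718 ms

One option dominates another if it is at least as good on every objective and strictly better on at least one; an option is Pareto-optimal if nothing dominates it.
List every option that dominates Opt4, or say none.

Opt1: avg latency 80≤123, memory 48≤499, p99 latency 222≤574 — dominates Opt4.
Opt3: avg latency 20≤123, memory 351≤499, p99 latency 312≤574 — dominates Opt4.
Opt7: avg latency 67≤123, memory 271≤499, p99 latency 514≤574 — dominates Opt4.
Others (Opt2, Opt5, Opt6, Opt8) are each worse than Opt4 on at least one objective.

Opt1, Opt3, Opt7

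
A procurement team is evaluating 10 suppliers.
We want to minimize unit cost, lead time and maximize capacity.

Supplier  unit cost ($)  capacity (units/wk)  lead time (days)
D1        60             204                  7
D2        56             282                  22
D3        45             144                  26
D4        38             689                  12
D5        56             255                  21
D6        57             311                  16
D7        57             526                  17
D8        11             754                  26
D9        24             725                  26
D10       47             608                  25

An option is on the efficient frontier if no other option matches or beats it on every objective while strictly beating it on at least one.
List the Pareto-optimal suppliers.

D1: not dominated (best lead time).
D2: dominated by D4 (unit cost 38≤56, capacity 689≥282, lead time 12≤22).
D3: dominated by D4 (unit cost 38≤45, capacity 689≥144, lead time 12≤26).
D4: not dominated.
D5: dominated by D4 (unit cost 38≤56, capacity 689≥255, lead time 12≤21).
D6: dominated by D4 (unit cost 38≤57, capacity 689≥311, lead time 12≤16).
D7: dominated by D4 (unit cost 38≤57, capacity 689≥526, lead time 12≤17).
D8: not dominated (best unit cost).
D9: dominated by D8 (unit cost 11≤24, capacity 754≥725, lead time 26≤26).
D10: dominated by D4 (unit cost 38≤47, capacity 689≥608, lead time 12≤25).

D1, D4, D8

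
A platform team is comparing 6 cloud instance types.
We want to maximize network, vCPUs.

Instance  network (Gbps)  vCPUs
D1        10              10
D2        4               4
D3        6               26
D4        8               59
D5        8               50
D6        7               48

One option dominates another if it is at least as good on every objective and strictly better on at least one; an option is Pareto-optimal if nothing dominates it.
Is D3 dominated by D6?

D6 vs D3: network 7≥6, vCPUs 48≥26 — D6 is at least as good on every objective with at least one strict improvement.

Yes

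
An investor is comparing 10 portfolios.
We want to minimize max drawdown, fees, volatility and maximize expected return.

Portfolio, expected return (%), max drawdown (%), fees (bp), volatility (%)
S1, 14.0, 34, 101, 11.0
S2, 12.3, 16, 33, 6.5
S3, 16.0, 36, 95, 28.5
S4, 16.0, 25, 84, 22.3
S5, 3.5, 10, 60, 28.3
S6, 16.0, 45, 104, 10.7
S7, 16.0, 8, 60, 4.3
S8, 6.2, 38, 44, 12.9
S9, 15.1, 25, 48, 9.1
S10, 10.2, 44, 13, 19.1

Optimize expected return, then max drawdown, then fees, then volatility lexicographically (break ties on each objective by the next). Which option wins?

S7

First maximize expected return: best is 16.0, kept {S3, S4, S6, S7}.
Then minimize max drawdown: best is 8, kept {S7}.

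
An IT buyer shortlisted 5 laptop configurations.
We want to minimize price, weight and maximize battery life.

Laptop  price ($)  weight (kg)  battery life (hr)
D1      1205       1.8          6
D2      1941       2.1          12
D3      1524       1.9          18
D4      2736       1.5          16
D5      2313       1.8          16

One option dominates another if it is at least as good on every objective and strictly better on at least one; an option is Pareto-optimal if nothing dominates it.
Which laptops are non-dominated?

D1: not dominated (best price).
D2: dominated by D3 (price 1524≤1941, weight 1.9≤2.1, battery life 18≥12).
D3: not dominated (best battery life).
D4: not dominated (best weight).
D5: not dominated.

D1, D3, D4, D5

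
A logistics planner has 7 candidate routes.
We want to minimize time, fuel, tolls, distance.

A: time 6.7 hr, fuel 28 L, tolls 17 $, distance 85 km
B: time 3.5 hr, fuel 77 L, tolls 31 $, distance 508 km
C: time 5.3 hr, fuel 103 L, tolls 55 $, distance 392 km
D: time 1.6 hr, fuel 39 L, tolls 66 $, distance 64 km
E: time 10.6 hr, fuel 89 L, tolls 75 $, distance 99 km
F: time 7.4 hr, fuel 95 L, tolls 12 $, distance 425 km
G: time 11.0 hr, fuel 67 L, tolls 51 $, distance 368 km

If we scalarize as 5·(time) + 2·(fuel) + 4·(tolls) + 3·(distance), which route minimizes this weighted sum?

A: 5·6.7 + 2·28 + 4·17 + 3·85 = 412.5
B: 5·3.5 + 2·77 + 4·31 + 3·508 = 1819.5
C: 5·5.3 + 2·103 + 4·55 + 3·392 = 1628.5
D: 5·1.6 + 2·39 + 4·66 + 3·64 = 542.0
E: 5·10.6 + 2·89 + 4·75 + 3·99 = 828.0
F: 5·7.4 + 2·95 + 4·12 + 3·425 = 1550.0
G: 5·11.0 + 2·67 + 4·51 + 3·368 = 1497.0
Lowest: A at 412.5.

A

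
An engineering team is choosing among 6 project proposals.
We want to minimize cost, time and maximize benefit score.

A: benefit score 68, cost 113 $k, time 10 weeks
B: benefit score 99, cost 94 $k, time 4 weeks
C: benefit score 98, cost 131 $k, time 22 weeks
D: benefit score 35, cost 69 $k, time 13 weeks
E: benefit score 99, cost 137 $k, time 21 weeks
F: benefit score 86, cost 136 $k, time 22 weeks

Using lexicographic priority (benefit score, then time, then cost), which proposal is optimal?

B

First maximize benefit score: best is 99, kept {B, E}.
Then minimize time: best is 4, kept {B}.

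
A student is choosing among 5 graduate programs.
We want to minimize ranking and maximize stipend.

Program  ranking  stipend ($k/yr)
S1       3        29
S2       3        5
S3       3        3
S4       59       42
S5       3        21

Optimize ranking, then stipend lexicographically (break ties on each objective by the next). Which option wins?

S1

First minimize ranking: best is 3, kept {S1, S2, S3, S5}.
Then maximize stipend: best is 29, kept {S1}.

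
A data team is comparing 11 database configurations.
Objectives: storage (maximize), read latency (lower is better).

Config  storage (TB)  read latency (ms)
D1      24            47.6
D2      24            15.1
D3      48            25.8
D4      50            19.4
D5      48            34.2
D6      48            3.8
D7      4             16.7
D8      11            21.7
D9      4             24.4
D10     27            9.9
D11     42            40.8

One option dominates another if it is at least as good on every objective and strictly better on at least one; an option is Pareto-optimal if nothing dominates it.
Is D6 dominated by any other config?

D1: worse on storage (24 vs 48).
D2: worse on storage (24 vs 48).
D3: worse on read latency (25.8 vs 3.8).
D4: worse on read latency (19.4 vs 3.8).
D5: worse on read latency (34.2 vs 3.8).
D7: worse on storage (4 vs 48).
D8: worse on storage (11 vs 48).
D9: worse on storage (4 vs 48).
D10: worse on storage (27 vs 48).
D11: worse on storage (42 vs 48).
No option is at least as good as D6 on every objective and strictly better on one.

No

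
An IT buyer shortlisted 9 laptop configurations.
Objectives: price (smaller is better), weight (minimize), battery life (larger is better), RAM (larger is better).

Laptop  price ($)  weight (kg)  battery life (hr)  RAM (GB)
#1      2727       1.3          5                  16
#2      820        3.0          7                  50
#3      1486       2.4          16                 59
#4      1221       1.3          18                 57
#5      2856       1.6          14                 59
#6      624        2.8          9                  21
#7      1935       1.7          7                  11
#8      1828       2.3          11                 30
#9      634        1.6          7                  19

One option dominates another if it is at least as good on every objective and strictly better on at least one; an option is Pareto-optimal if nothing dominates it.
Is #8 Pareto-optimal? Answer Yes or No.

No

#4 vs #8: price 1221≤1828, weight 1.3≤2.3, battery life 18≥11, RAM 57≥30 — #4 is at least as good on every objective and strictly better on at least one, so #4 dominates #8.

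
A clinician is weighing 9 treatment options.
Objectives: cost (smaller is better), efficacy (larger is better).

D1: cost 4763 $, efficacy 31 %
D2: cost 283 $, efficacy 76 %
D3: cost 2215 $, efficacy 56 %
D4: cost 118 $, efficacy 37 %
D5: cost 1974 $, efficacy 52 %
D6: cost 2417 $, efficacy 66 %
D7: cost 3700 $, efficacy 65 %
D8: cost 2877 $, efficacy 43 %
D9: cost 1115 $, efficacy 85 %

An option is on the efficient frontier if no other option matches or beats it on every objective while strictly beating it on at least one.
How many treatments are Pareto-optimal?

D1: dominated by D2 (cost 283≤4763, efficacy 76≥31).
D2: not dominated.
D3: dominated by D2 (cost 283≤2215, efficacy 76≥56).
D4: not dominated (best cost).
D5: dominated by D2 (cost 283≤1974, efficacy 76≥52).
D6: dominated by D2 (cost 283≤2417, efficacy 76≥66).
D7: dominated by D2 (cost 283≤3700, efficacy 76≥65).
D8: dominated by D2 (cost 283≤2877, efficacy 76≥43).
D9: not dominated (best efficacy).
Pareto-optimal: D2, D4, D9 → 3.

3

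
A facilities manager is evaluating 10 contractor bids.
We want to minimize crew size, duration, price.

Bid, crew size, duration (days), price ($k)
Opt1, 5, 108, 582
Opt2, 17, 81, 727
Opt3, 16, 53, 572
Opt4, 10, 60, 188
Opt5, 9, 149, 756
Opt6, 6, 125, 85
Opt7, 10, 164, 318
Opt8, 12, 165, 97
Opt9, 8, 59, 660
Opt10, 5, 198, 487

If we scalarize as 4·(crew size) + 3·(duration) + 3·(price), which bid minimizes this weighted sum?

Opt6

Opt1: 4·5 + 3·108 + 3·582 = 2090
Opt2: 4·17 + 3·81 + 3·727 = 2492
Opt3: 4·16 + 3·53 + 3·572 = 1939
Opt4: 4·10 + 3·60 + 3·188 = 784
Opt5: 4·9 + 3·149 + 3·756 = 2751
Opt6: 4·6 + 3·125 + 3·85 = 654
Opt7: 4·10 + 3·164 + 3·318 = 1486
Opt8: 4·12 + 3·165 + 3·97 = 834
Opt9: 4·8 + 3·59 + 3·660 = 2189
Opt10: 4·5 + 3·198 + 3·487 = 2075
Lowest: Opt6 at 654.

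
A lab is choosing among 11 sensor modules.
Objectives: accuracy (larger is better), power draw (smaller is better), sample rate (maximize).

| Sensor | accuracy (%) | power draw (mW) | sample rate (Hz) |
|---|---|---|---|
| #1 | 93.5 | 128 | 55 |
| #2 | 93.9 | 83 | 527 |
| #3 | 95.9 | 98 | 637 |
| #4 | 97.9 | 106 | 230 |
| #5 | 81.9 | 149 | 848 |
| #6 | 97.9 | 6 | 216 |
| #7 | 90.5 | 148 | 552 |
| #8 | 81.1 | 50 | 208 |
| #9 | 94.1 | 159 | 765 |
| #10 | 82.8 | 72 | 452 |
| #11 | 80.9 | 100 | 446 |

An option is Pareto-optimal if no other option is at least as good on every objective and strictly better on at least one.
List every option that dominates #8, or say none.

#6

#6: accuracy 97.9≥81.1, power draw 6≤50, sample rate 216≥208 — dominates #8.
Others (#1, #2, #3, #4, #5, #7, #9, #10, #11) are each worse than #8 on at least one objective.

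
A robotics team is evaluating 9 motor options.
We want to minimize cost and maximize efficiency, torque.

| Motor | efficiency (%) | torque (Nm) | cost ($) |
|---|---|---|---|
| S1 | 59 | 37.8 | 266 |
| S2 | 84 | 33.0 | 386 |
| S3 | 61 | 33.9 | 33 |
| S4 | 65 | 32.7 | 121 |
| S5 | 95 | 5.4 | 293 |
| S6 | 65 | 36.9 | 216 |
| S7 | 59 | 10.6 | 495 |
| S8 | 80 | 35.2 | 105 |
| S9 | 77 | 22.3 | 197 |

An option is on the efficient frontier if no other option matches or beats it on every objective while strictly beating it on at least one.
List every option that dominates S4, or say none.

S8

S8: efficiency 80≥65, torque 35.2≥32.7, cost 105≤121 — dominates S4.
Others (S1, S2, S3, S5, S6, S7, S9) are each worse than S4 on at least one objective.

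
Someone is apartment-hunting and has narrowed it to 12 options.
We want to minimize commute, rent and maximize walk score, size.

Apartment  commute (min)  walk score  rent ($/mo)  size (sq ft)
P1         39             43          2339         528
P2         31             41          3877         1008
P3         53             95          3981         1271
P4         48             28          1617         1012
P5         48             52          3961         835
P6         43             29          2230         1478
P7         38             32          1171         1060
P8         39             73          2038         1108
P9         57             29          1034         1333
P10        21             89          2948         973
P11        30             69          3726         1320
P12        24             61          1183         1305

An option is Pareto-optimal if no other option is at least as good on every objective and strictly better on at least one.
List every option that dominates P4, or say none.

P7: commute 38≤48, walk score 32≥28, rent 1171≤1617, size 1060≥1012 — dominates P4.
P12: commute 24≤48, walk score 61≥28, rent 1183≤1617, size 1305≥1012 — dominates P4.
Others (P1, P2, P3, P5, P6, P8, P9, P10, P11) are each worse than P4 on at least one objective.

P7, P12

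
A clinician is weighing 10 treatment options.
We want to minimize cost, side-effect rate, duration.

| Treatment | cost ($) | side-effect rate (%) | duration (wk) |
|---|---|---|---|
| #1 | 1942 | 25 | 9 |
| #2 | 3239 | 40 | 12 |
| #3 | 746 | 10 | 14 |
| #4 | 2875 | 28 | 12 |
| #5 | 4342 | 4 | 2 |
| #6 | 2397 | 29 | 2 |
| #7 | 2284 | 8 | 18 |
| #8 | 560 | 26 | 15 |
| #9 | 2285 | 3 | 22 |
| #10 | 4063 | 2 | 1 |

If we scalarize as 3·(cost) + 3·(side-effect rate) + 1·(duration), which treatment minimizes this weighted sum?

#1: 3·1942 + 3·25 + 1·9 = 5910
#2: 3·3239 + 3·40 + 1·12 = 9849
#3: 3·746 + 3·10 + 1·14 = 2282
#4: 3·2875 + 3·28 + 1·12 = 8721
#5: 3·4342 + 3·4 + 1·2 = 13040
#6: 3·2397 + 3·29 + 1·2 = 7280
#7: 3·2284 + 3·8 + 1·18 = 6894
#8: 3·560 + 3·26 + 1·15 = 1773
#9: 3·2285 + 3·3 + 1·22 = 6886
#10: 3·4063 + 3·2 + 1·1 = 12196
Lowest: #8 at 1773.

#8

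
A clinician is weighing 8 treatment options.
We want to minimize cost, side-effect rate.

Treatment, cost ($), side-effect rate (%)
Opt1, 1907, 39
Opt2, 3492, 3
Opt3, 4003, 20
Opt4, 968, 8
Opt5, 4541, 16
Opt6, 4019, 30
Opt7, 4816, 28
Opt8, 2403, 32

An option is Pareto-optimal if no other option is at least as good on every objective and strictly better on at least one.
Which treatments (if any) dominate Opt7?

Opt2: cost 3492≤4816, side-effect rate 3≤28 — dominates Opt7.
Opt3: cost 4003≤4816, side-effect rate 20≤28 — dominates Opt7.
Opt4: cost 968≤4816, side-effect rate 8≤28 — dominates Opt7.
Opt5: cost 4541≤4816, side-effect rate 16≤28 — dominates Opt7.
Others (Opt1, Opt6, Opt8) are each worse than Opt7 on at least one objective.

Opt2, Opt3, Opt4, Opt5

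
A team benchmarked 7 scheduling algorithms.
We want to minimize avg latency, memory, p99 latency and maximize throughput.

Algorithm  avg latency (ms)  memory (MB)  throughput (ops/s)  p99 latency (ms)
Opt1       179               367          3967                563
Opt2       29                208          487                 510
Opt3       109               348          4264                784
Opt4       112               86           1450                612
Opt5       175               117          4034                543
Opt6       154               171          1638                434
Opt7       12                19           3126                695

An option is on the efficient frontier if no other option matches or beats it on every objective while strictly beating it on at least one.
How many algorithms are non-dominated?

6

Opt1: dominated by Opt5 (avg latency 175≤179, memory 117≤367, throughput 4034≥3967, p99 latency 543≤563).
Opt2: not dominated.
Opt3: not dominated (best throughput).
Opt4: not dominated.
Opt5: not dominated.
Opt6: not dominated (best p99 latency).
Opt7: not dominated (best avg latency).
Pareto-optimal: Opt2, Opt3, Opt4, Opt5, Opt6, Opt7 → 6.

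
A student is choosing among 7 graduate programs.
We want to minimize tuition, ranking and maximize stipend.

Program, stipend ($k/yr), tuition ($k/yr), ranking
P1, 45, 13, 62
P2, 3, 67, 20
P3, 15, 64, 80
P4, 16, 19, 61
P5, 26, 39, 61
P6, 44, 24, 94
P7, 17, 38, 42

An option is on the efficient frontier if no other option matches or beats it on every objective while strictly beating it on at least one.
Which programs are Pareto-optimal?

P1, P2, P4, P5, P7

P1: not dominated (best stipend).
P2: not dominated (best ranking).
P3: dominated by P1 (stipend 45≥15, tuition 13≤64, ranking 62≤80).
P4: not dominated.
P5: not dominated.
P6: dominated by P1 (stipend 45≥44, tuition 13≤24, ranking 62≤94).
P7: not dominated.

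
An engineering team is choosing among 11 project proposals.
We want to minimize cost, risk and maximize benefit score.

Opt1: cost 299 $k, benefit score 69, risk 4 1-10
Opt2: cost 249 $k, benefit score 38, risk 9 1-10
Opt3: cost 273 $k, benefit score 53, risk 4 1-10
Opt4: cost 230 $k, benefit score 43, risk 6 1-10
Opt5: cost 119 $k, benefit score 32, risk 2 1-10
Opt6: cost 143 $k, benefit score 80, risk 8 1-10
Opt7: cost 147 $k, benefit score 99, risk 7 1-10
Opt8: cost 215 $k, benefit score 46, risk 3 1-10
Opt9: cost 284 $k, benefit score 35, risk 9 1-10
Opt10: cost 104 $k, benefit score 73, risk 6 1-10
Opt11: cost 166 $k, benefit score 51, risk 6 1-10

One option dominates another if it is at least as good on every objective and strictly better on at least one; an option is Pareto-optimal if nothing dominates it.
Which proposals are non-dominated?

Opt1: not dominated.
Opt2: dominated by Opt4 (cost 230≤249, benefit score 43≥38, risk 6≤9).
Opt3: not dominated.
Opt4: dominated by Opt8 (cost 215≤230, benefit score 46≥43, risk 3≤6).
Opt5: not dominated (best risk).
Opt6: not dominated.
Opt7: not dominated (best benefit score).
Opt8: not dominated.
Opt9: dominated by Opt2 (cost 249≤284, benefit score 38≥35, risk 9≤9).
Opt10: not dominated (best cost).
Opt11: dominated by Opt10 (cost 104≤166, benefit score 73≥51, risk 6≤6).

Opt1, Opt3, Opt5, Opt6, Opt7, Opt8, Opt10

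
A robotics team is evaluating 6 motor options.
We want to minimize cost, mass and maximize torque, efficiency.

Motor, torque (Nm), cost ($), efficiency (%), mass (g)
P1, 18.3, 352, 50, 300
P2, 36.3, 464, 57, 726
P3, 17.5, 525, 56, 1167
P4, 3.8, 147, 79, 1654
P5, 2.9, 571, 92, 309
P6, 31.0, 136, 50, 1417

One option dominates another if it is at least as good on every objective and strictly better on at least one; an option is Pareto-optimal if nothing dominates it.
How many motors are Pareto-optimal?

5

P1: not dominated (best mass).
P2: not dominated (best torque).
P3: dominated by P2 (torque 36.3≥17.5, cost 464≤525, efficiency 57≥56, mass 726≤1167).
P4: not dominated.
P5: not dominated (best efficiency).
P6: not dominated (best cost).
Pareto-optimal: P1, P2, P4, P5, P6 → 5.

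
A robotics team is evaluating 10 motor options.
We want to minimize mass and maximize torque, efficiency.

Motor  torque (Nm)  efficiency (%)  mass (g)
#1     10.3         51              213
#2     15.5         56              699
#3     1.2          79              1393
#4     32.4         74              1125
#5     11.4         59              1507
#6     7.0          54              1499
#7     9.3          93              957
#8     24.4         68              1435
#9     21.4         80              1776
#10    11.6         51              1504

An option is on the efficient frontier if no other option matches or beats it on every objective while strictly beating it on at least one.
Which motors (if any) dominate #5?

#4: torque 32.4≥11.4, efficiency 74≥59, mass 1125≤1507 — dominates #5.
#8: torque 24.4≥11.4, efficiency 68≥59, mass 1435≤1507 — dominates #5.
Others (#1, #2, #3, #6, #7, #9, #10) are each worse than #5 on at least one objective.

#4, #8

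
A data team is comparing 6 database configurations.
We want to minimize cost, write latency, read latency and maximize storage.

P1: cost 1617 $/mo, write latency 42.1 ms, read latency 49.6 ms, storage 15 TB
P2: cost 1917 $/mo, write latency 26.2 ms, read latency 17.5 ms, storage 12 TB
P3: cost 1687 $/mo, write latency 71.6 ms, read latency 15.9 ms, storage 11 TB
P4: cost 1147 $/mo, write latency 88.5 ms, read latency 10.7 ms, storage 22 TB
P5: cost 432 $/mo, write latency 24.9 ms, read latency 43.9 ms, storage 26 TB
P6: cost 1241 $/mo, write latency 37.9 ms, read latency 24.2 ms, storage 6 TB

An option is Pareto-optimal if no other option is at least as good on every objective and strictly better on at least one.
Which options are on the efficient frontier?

P2, P3, P4, P5, P6

P1: dominated by P5 (cost 432≤1617, write latency 24.9≤42.1, read latency 43.9≤49.6, storage 26≥15).
P2: not dominated.
P3: not dominated.
P4: not dominated (best read latency).
P5: not dominated (best cost).
P6: not dominated.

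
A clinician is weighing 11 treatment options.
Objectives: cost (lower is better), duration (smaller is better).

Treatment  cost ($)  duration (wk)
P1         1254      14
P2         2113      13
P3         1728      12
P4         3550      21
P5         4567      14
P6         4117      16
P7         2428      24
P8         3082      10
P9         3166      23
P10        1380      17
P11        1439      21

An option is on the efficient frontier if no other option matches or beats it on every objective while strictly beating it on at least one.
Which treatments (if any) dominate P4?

P1, P2, P3, P8, P10, P11

P1: cost 1254≤3550, duration 14≤21 — dominates P4.
P2: cost 2113≤3550, duration 13≤21 — dominates P4.
P3: cost 1728≤3550, duration 12≤21 — dominates P4.
P8: cost 3082≤3550, duration 10≤21 — dominates P4.
P10: cost 1380≤3550, duration 17≤21 — dominates P4.
P11: cost 1439≤3550, duration 21≤21 — dominates P4.
Others (P5, P6, P7, P9) are each worse than P4 on at least one objective.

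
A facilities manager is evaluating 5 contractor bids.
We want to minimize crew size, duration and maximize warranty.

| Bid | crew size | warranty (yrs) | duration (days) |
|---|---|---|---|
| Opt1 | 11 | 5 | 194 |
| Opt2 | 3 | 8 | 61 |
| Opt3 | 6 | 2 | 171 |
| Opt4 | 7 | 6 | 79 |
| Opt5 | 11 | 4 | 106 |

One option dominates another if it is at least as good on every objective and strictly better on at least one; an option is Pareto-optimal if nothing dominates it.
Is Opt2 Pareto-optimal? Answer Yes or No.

Opt1: worse on crew size (11 vs 3).
Opt3: worse on crew size (6 vs 3).
Opt4: worse on crew size (7 vs 3).
Opt5: worse on crew size (11 vs 3).
No option is at least as good as Opt2 on every objective and strictly better on one.

Yes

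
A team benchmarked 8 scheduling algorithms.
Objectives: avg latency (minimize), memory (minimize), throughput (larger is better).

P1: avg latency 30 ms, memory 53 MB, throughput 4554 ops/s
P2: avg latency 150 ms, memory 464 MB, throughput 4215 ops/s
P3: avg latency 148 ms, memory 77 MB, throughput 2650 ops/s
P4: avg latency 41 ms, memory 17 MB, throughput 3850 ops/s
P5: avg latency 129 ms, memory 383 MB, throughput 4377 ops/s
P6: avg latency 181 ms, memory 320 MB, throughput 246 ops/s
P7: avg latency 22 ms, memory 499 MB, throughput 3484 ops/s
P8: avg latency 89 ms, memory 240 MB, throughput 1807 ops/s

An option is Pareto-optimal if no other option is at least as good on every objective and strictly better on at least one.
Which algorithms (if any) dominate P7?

P1: worse on avg latency (30 vs 22).
P2: worse on avg latency (150 vs 22).
P3: worse on avg latency (148 vs 22).
P4: worse on avg latency (41 vs 22).
P5: worse on avg latency (129 vs 22).
P6: worse on avg latency (181 vs 22).
P8: worse on avg latency (89 vs 22).
No option dominates P7.

none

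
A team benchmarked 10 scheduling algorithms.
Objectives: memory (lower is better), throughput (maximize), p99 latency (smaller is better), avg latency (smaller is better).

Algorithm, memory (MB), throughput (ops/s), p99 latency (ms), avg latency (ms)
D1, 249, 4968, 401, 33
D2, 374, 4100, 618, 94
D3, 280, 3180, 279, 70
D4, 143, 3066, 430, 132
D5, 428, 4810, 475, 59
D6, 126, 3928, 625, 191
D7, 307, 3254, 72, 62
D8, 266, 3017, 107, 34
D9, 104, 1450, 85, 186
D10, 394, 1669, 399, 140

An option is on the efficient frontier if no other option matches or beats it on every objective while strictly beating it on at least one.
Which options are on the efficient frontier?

D1: not dominated (best throughput).
D2: dominated by D1 (memory 249≤374, throughput 4968≥4100, p99 latency 401≤618, avg latency 33≤94).
D3: not dominated.
D4: not dominated.
D5: dominated by D1 (memory 249≤428, throughput 4968≥4810, p99 latency 401≤475, avg latency 33≤59).
D6: not dominated.
D7: not dominated (best p99 latency).
D8: not dominated.
D9: not dominated (best memory).
D10: dominated by D3 (memory 280≤394, throughput 3180≥1669, p99 latency 279≤399, avg latency 70≤140).

D1, D3, D4, D6, D7, D8, D9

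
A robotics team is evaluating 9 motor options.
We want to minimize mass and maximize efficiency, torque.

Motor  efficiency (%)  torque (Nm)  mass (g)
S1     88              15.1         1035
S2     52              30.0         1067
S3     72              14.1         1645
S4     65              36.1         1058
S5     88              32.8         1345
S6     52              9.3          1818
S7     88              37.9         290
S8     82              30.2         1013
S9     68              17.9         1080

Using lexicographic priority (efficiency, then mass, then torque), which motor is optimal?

S7

First maximize efficiency: best is 88, kept {S1, S5, S7}.
Then minimize mass: best is 290, kept {S7}.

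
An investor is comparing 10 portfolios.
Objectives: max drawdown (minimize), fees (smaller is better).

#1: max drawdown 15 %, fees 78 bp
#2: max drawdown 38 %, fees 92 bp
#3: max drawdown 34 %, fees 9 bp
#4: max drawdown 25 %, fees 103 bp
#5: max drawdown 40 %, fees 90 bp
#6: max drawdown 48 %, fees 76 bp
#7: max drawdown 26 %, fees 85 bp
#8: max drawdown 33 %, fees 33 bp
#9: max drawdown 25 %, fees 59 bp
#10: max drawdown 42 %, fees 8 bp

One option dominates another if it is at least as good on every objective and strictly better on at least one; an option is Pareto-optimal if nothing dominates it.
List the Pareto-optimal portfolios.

#1, #3, #8, #9, #10

#1: not dominated (best max drawdown).
#2: dominated by #1 (max drawdown 15≤38, fees 78≤92).
#3: not dominated.
#4: dominated by #1 (max drawdown 15≤25, fees 78≤103).
#5: dominated by #1 (max drawdown 15≤40, fees 78≤90).
#6: dominated by #3 (max drawdown 34≤48, fees 9≤76).
#7: dominated by #1 (max drawdown 15≤26, fees 78≤85).
#8: not dominated.
#9: not dominated.
#10: not dominated (best fees).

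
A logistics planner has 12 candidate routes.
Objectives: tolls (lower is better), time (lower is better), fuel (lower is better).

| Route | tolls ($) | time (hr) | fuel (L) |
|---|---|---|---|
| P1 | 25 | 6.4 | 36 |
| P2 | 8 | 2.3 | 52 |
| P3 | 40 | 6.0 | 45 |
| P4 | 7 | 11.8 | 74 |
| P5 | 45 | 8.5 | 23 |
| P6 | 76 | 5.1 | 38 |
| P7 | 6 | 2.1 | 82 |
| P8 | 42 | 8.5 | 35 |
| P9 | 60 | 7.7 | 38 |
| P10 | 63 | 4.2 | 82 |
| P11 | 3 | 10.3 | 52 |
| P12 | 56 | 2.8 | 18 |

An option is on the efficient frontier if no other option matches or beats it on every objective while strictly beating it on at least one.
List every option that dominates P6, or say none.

P12: tolls 56≤76, time 2.8≤5.1, fuel 18≤38 — dominates P6.
Others (P1, P2, P3, P4, P5, P7, P8, P9, P10, P11) are each worse than P6 on at least one objective.

P12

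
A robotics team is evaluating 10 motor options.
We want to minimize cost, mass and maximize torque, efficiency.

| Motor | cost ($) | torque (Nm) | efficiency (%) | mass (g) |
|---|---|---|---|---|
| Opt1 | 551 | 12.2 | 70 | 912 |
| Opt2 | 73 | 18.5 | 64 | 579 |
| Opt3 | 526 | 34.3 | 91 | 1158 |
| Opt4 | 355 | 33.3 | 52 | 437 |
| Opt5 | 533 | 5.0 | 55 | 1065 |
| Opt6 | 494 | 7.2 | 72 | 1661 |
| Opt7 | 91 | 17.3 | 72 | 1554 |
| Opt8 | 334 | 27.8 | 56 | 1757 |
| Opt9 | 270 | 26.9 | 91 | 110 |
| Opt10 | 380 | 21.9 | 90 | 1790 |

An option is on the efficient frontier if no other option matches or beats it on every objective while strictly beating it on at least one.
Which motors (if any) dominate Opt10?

Opt9: cost 270≤380, torque 26.9≥21.9, efficiency 91≥90, mass 110≤1790 — dominates Opt10.
Others (Opt1, Opt2, Opt3, Opt4, Opt5, Opt6, Opt7, Opt8) are each worse than Opt10 on at least one objective.

Opt9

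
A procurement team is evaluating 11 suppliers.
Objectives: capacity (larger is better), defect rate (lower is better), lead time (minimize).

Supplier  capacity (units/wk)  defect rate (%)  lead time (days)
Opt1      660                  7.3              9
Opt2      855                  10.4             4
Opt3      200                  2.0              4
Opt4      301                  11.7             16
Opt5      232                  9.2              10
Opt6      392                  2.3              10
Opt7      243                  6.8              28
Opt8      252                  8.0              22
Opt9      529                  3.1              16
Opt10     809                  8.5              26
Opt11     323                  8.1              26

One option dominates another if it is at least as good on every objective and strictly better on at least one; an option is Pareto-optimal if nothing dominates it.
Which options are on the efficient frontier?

Opt1, Opt2, Opt3, Opt6, Opt9, Opt10

Opt1: not dominated.
Opt2: not dominated (best capacity).
Opt3: not dominated (best defect rate).
Opt4: dominated by Opt1 (capacity 660≥301, defect rate 7.3≤11.7, lead time 9≤16).
Opt5: dominated by Opt1 (capacity 660≥232, defect rate 7.3≤9.2, lead time 9≤10).
Opt6: not dominated.
Opt7: dominated by Opt6 (capacity 392≥243, defect rate 2.3≤6.8, lead time 10≤28).
Opt8: dominated by Opt1 (capacity 660≥252, defect rate 7.3≤8.0, lead time 9≤22).
Opt9: not dominated.
Opt10: not dominated.
Opt11: dominated by Opt1 (capacity 660≥323, defect rate 7.3≤8.1, lead time 9≤26).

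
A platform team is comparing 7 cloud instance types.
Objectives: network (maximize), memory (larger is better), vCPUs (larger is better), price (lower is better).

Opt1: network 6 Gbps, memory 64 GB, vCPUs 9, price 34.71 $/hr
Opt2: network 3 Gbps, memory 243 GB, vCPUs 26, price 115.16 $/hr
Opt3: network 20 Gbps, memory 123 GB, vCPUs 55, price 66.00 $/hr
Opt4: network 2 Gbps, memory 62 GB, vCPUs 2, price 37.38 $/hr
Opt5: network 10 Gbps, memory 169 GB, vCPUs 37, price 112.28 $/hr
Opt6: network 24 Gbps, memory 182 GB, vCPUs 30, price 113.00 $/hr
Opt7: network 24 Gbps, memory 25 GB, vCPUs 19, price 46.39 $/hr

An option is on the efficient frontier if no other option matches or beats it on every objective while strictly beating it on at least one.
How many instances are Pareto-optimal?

6

Opt1: not dominated (best price).
Opt2: not dominated (best memory).
Opt3: not dominated (best vCPUs).
Opt4: dominated by Opt1 (network 6≥2, memory 64≥62, vCPUs 9≥2, price 34.71≤37.38).
Opt5: not dominated.
Opt6: not dominated.
Opt7: not dominated.
Pareto-optimal: Opt1, Opt2, Opt3, Opt5, Opt6, Opt7 → 6.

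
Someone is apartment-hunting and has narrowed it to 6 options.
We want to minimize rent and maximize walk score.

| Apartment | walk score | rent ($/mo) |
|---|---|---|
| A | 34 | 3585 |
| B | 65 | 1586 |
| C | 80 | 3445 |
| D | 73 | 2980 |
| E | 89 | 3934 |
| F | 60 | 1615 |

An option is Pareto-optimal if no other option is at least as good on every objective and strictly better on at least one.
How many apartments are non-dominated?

A: dominated by B (walk score 65≥34, rent 1586≤3585).
B: not dominated (best rent).
C: not dominated.
D: not dominated.
E: not dominated (best walk score).
F: dominated by B (walk score 65≥60, rent 1586≤1615).
Pareto-optimal: B, C, D, E → 4.

4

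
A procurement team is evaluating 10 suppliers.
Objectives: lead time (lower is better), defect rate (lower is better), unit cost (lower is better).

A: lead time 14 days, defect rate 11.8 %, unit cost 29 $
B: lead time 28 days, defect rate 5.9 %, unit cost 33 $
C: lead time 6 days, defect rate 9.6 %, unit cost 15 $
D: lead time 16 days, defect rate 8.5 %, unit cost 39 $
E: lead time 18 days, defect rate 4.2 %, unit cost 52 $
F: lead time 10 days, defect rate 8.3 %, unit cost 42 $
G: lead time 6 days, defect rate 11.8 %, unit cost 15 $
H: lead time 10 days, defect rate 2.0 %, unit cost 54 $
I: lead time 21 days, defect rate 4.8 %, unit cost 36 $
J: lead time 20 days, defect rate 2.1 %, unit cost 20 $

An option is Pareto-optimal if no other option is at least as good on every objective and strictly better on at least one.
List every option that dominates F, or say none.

A: worse on lead time (14 vs 10).
B: worse on lead time (28 vs 10).
C: worse on defect rate (9.6 vs 8.3).
D: worse on lead time (16 vs 10).
E: worse on lead time (18 vs 10).
G: worse on defect rate (11.8 vs 8.3).
H: worse on unit cost (54 vs 42).
I: worse on lead time (21 vs 10).
J: worse on lead time (20 vs 10).
No option dominates F.

none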